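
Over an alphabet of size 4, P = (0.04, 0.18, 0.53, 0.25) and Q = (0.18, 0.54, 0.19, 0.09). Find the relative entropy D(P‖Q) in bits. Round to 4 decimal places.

D(P‖Q) = Σ p·log₂(p/q).
  0.04·log₂(0.04/0.18) = -0.08680
  0.18·log₂(0.18/0.54) = -0.28529
  0.53·log₂(0.53/0.19) = 0.78440
  0.25·log₂(0.25/0.09) = 0.36848
D(P‖Q) = 0.7808 bits.

0.7808 bits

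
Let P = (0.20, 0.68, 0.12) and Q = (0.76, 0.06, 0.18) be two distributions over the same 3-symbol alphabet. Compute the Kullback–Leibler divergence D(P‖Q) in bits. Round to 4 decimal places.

D(P‖Q) = Σ p·log₂(p/q).
  0.20·log₂(0.20/0.76) = -0.38520
  0.68·log₂(0.68/0.06) = 2.38170
  0.12·log₂(0.12/0.18) = -0.07020
D(P‖Q) = 1.9263 bits.

1.9263 bits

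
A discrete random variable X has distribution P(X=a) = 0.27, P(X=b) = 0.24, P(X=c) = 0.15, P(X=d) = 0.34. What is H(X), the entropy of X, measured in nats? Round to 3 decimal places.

1.347 nats

H(X) = −Σ p·ln p.
  −(0.27)·ln(0.27) = 0.3535
  −(0.24)·ln(0.24) = 0.3425
  −(0.15)·ln(0.15) = 0.2846
  −(0.34)·ln(0.34) = 0.3668
Sum: 0.3535 + 0.3425 + 0.2846 + 0.3668 = 1.347 nats.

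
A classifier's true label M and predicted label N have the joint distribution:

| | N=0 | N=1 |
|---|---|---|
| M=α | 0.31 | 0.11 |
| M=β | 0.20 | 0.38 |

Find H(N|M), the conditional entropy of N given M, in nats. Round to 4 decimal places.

Marginals: p(M) = (0.4200, 0.5800), p(N) = (0.5100, 0.4900).
H(N|M) = Σ p(M) · H(N|M=·).
  M=α: p=0.4200, H(N|M=α) = 0.5750
  M=β: p=0.5800, H(N|M=β) = 0.6442
Weighted sum = 0.6151 nats.

0.6151 nats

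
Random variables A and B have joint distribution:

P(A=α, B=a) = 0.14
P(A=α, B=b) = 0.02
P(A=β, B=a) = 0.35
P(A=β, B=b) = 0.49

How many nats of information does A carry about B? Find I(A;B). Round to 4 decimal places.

Marginals: p(A) = (0.1600, 0.8400), p(B) = (0.4900, 0.5100).
I(A;B) = H(A) + H(B) − H(A,B).
H(A) = 0.4397, H(B) = 0.6929, H(A,B) = 1.0705.
I(A;B) = 0.4397 + 0.6929 − 1.0705 = 0.0621 nats.

0.0621 nats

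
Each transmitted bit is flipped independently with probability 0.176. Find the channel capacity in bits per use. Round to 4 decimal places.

Binary symmetric channel: C = 1 − h₂(ε) where h₂ is the binary entropy function.
h₂(0.176) = −0.176·log₂0.176 − 0.824·log₂0.824 = 0.6712.
C = 1 − 0.6712 = 0.3288 bits per channel use.

0.3288 bits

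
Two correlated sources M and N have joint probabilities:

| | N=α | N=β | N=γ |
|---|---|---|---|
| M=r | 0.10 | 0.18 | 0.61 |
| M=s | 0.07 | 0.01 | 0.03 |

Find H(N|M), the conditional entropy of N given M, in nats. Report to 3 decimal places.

0.831 nats

Chain rule: H(N|M) = H(M,N) − H(M).
Marginals: p(M) = (0.8900, 0.1100), p(N) = (0.1700, 0.1900, 0.6400).
H(M,N) = 1.1778 nats; H(M) = 0.3465 nats.
H(N|M) = 1.1778 − 0.3465 = 0.831 nats.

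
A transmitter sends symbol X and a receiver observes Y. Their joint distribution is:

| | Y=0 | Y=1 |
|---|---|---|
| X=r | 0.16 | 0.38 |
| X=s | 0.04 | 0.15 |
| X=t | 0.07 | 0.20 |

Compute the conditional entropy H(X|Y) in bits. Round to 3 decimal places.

1.441 bits

Chain rule: H(X|Y) = H(X,Y) − H(Y).
Marginals: p(X) = (0.5400, 0.1900, 0.2700), p(Y) = (0.2700, 0.7300).
H(X,Y) = 2.2827 bits; H(Y) = 0.8415 bits.
H(X|Y) = 2.2827 − 0.8415 = 1.441 bits.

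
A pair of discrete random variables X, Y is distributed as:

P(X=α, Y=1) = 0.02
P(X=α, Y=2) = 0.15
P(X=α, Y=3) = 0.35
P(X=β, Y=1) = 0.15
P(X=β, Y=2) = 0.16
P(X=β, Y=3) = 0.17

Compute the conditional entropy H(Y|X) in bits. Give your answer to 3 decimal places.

1.323 bits

Chain rule: H(Y|X) = H(X,Y) − H(X).
Marginals: p(X) = (0.5200, 0.4800), p(Y) = (0.1700, 0.3100, 0.5200).
H(X,Y) = 2.3217 bits; H(X) = 0.9988 bits.
H(Y|X) = 2.3217 − 0.9988 = 1.323 bits.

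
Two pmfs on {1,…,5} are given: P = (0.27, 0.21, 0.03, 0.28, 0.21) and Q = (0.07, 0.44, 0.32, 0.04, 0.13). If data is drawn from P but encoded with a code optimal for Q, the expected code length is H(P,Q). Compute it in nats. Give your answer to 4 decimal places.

2.2543 nats

H(P,Q) = −Σ p·ln q.
  −0.27·ln(0.07) = 0.71800
  −0.21·ln(0.44) = 0.17241
  −0.03·ln(0.32) = 0.03418
  −0.28·ln(0.04) = 0.90129
  −0.21·ln(0.13) = 0.42845
H(P,Q) = 2.2543 nats.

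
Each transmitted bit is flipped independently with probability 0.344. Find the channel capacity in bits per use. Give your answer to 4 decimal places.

0.0714 bits

Binary symmetric channel: C = 1 − h₂(ε) where h₂ is the binary entropy function.
h₂(0.344) = −0.344·log₂0.344 − 0.656·log₂0.656 = 0.9286.
C = 1 − 0.9286 = 0.0714 bits per channel use.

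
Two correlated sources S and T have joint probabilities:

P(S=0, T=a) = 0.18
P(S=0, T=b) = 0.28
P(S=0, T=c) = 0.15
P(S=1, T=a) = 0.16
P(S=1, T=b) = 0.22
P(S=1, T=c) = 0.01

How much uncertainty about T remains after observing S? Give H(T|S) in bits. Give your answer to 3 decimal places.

Chain rule: H(T|S) = H(S,T) − H(S).
Marginals: p(S) = (0.6100, 0.3900), p(T) = (0.3400, 0.5000, 0.1600).
H(S,T) = 2.3401 bits; H(S) = 0.9648 bits.
H(T|S) = 2.3401 − 0.9648 = 1.375 bits.

1.375 bits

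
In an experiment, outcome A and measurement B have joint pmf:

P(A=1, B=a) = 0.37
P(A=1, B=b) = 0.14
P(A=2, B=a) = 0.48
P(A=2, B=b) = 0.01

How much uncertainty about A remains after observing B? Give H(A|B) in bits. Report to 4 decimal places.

0.8927 bits

Chain rule: H(A|B) = H(A,B) − H(B).
Marginals: p(A) = (0.5100, 0.4900), p(B) = (0.8500, 0.1500).
H(A,B) = 1.5025 bits; H(B) = 0.6098 bits.
H(A|B) = 1.5025 − 0.6098 = 0.8927 bits.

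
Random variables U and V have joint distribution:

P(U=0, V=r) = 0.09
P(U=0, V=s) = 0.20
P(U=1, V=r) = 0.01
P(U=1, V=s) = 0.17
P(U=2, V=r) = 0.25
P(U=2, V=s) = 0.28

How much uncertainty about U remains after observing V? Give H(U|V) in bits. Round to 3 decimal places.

Chain rule: H(U|V) = H(U,V) − H(V).
Marginals: p(U) = (0.2900, 0.1800, 0.5300), p(V) = (0.3500, 0.6500).
H(U,V) = 2.2923 bits; H(V) = 0.9341 bits.
H(U|V) = 2.2923 − 0.9341 = 1.358 bits.

1.358 bits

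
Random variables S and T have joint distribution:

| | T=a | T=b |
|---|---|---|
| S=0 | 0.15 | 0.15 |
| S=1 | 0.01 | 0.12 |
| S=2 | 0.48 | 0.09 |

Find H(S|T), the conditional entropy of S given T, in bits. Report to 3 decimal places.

1.133 bits

Marginals: p(S) = (0.3000, 0.1300, 0.5700), p(T) = (0.6400, 0.3600).
H(S|T) = Σ p(T) · H(S|T=·).
  T=a: p=0.6400, H(S|T=a) = 0.8956
  T=b: p=0.3600, H(S|T=b) = 1.5546
Weighted sum = 1.133 bits.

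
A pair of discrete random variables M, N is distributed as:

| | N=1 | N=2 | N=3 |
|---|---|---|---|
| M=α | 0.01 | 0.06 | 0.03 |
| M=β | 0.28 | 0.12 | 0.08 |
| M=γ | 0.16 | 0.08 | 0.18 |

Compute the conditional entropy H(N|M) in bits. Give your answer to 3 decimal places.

1.428 bits

Marginals: p(M) = (0.1000, 0.4800, 0.4200), p(N) = (0.4500, 0.2600, 0.2900).
H(N|M) = Σ p(M) · H(N|M=·).
  M=α: p=0.1000, H(N|M=α) = 1.2955
  M=β: p=0.4800, H(N|M=β) = 1.3844
  M=γ: p=0.4200, H(N|M=γ) = 1.5100
Weighted sum = 1.428 bits.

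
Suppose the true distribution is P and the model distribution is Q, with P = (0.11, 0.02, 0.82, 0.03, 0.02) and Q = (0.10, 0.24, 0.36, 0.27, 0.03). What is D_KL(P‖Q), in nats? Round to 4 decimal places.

0.5618 nats

D(P‖Q) = Σ p·ln(p/q).
  0.11·ln(0.11/0.10) = 0.01048
  0.02·ln(0.02/0.24) = -0.04970
  0.82·ln(0.82/0.36) = 0.67502
  0.03·ln(0.03/0.27) = -0.06592
  0.02·ln(0.02/0.03) = -0.00811
D(P‖Q) = 0.5618 nats.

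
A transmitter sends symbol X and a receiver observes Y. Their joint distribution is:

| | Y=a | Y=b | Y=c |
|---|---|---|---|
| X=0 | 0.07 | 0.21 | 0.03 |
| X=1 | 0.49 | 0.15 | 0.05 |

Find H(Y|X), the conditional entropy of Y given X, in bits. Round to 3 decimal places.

1.131 bits

Chain rule: H(Y|X) = H(X,Y) − H(X).
Marginals: p(X) = (0.3100, 0.6900), p(Y) = (0.5600, 0.3600, 0.0800).
H(X,Y) = 2.0241 bits; H(X) = 0.8932 bits.
H(Y|X) = 2.0241 − 0.8932 = 1.131 bits.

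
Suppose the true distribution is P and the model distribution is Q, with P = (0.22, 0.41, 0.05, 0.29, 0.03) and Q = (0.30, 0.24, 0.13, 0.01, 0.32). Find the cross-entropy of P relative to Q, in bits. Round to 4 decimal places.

3.3495 bits

H(P,Q) = −Σ p·log₂ q.
  −0.22·log₂(0.30) = 0.38213
  −0.41·log₂(0.24) = 0.84415
  −0.05·log₂(0.13) = 0.14717
  −0.29·log₂(0.01) = 1.92672
  −0.03·log₂(0.32) = 0.04932
H(P,Q) = 3.3495 bits.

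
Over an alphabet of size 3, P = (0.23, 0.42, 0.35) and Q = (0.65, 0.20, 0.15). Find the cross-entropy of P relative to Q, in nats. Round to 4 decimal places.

H(P,Q) = −Σ p·ln q.
  −0.23·ln(0.65) = 0.09908
  −0.42·ln(0.20) = 0.67596
  −0.35·ln(0.15) = 0.66399
H(P,Q) = 1.4390 nats.

1.4390 nats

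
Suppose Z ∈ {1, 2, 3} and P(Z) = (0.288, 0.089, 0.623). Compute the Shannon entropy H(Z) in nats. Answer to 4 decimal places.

0.8686 nats

H(Z) = −Σ p·ln p.
  −(0.288)·ln(0.288) = 0.35850
  −(0.089)·ln(0.089) = 0.21530
  −(0.623)·ln(0.623) = 0.29481
Sum: 0.35850 + 0.21530 + 0.29481 = 0.8686 nats.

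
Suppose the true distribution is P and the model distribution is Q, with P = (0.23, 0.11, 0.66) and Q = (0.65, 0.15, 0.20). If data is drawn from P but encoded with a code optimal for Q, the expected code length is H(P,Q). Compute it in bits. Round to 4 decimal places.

H(P,Q) = −Σ p·log₂ q.
  −0.23·log₂(0.65) = 0.14294
  −0.11·log₂(0.15) = 0.30107
  −0.66·log₂(0.20) = 1.53247
H(P,Q) = 1.9765 bits.

1.9765 bits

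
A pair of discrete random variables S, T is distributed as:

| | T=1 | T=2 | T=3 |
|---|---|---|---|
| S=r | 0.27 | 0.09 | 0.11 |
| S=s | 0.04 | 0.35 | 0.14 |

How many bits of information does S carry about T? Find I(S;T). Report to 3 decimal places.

Marginals: p(S) = (0.4700, 0.5300), p(T) = (0.3100, 0.4400, 0.2500).
I(S;T) = H(S) + H(T) − H(S,T).
H(S) = 0.9974, H(T) = 1.5449, H(S,T) = 2.2859.
I(S;T) = 0.9974 + 1.5449 − 2.2859 = 0.256 bits.

0.256 bits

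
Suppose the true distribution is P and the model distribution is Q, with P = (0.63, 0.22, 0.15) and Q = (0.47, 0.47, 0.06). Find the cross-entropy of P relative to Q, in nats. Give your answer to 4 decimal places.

H(P,Q) = −Σ p·ln q.
  −0.63·ln(0.47) = 0.47566
  −0.22·ln(0.47) = 0.16610
  −0.15·ln(0.06) = 0.42201
H(P,Q) = 1.0638 nats.

1.0638 nats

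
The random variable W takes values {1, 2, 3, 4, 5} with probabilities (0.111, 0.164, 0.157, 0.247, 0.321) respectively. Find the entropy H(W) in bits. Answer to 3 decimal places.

2.224 bits

H(W) = −Σ p·log₂ p.
  −(0.111)·log₂(0.111) = 0.3520
  −(0.164)·log₂(0.164) = 0.4278
  −(0.157)·log₂(0.157) = 0.4194
  −(0.247)·log₂(0.247) = 0.4983
  −(0.321)·log₂(0.321) = 0.5262
Sum: 0.3520 + 0.4278 + 0.4194 + 0.4983 + 0.5262 = 2.224 bits.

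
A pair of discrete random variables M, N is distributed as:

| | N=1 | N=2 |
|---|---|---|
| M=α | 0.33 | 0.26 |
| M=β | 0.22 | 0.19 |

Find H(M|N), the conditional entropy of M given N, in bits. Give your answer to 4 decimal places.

0.9761 bits

Chain rule: H(M|N) = H(M,N) − H(N).
Marginals: p(M) = (0.5900, 0.4100), p(N) = (0.5500, 0.4500).
H(M,N) = 1.9689 bits; H(N) = 0.9928 bits.
H(M|N) = 1.9689 − 0.9928 = 0.9761 bits.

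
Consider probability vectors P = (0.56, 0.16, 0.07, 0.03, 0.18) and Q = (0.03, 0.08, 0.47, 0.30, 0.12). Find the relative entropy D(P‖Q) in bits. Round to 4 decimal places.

2.3379 bits

D(P‖Q) = Σ p·log₂(p/q).
  0.56·log₂(0.56/0.03) = 2.36454
  0.16·log₂(0.16/0.08) = 0.16000
  0.07·log₂(0.07/0.47) = -0.19231
  0.03·log₂(0.03/0.30) = -0.09966
  0.18·log₂(0.18/0.12) = 0.10529
D(P‖Q) = 2.3379 bits.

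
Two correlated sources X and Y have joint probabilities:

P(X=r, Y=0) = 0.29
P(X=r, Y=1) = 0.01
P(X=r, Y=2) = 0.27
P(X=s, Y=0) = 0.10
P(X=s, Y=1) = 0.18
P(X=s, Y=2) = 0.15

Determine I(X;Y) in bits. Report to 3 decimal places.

0.214 bits

Marginals: p(X) = (0.5700, 0.4300), p(Y) = (0.3900, 0.1900, 0.4200).
I(X;Y) = Σ p(x,y)·log₂[p(x,y)/(p(x)p(y))].
  (r,0): 0.29·log₂(1.3045) = 0.1112
  (r,1): 0.01·log₂(0.0923) = -0.0344
  (r,2): 0.27·log₂(1.1278) = 0.0469
  (s,0): 0.10·log₂(0.5963) = -0.0746
  (s,1): 0.18·log₂(2.2032) = 0.2051
  (s,2): 0.15·log₂(0.8306) = -0.0402
Sum = 0.214 bits.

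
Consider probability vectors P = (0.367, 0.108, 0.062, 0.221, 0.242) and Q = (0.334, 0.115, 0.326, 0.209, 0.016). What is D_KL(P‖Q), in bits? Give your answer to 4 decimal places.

0.8578 bits

D(P‖Q) = Σ p·log₂(p/q).
  0.367·log₂(0.367/0.334) = 0.04989
  0.108·log₂(0.108/0.115) = -0.00979
  0.062·log₂(0.062/0.326) = -0.14846
  0.221·log₂(0.221/0.209) = 0.01780
  0.242·log₂(0.242/0.016) = 0.94836
D(P‖Q) = 0.8578 bits.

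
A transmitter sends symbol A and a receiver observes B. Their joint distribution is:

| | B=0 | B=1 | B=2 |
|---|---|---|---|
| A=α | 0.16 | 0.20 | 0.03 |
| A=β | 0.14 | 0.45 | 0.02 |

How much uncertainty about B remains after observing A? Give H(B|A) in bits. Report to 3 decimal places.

1.103 bits

Marginals: p(A) = (0.3900, 0.6100), p(B) = (0.3000, 0.6500, 0.0500).
H(B|A) = Σ p(A) · H(B|A=·).
  A=α: p=0.3900, H(B|A=α) = 1.3061
  A=β: p=0.6100, H(B|A=β) = 0.9728
Weighted sum = 1.103 bits.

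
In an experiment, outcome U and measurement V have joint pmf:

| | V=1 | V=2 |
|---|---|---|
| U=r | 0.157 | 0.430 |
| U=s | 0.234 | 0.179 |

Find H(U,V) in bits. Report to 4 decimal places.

1.8775 bits

H(U,V) = −Σ p(x,y)·log₂ p(x,y) over all 4 cells.
  cell (r,1): −0.157·log₂0.157 = 0.41937
  cell (r,2): −0.430·log₂0.430 = 0.52356
  cell (s,1): −0.234·log₂0.234 = 0.49033
  cell (s,2): −0.179·log₂0.179 = 0.44427
Sum = 1.8775 bits.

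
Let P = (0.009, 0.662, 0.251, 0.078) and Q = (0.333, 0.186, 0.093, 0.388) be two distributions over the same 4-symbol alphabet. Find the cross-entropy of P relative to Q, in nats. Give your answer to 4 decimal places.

H(P,Q) = −Σ p·ln q.
  −0.009·ln(0.333) = 0.00990
  −0.662·ln(0.186) = 1.11349
  −0.251·ln(0.093) = 0.59616
  −0.078·ln(0.388) = 0.07385
H(P,Q) = 1.7934 nats.

1.7934 nats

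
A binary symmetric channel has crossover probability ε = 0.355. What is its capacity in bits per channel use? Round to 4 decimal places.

0.0615 bits

Binary symmetric channel: C = 1 − h₂(ε) where h₂ is the binary entropy function.
h₂(0.355) = −0.355·log₂0.355 − 0.645·log₂0.645 = 0.9385.
C = 1 − 0.9385 = 0.0615 bits per channel use.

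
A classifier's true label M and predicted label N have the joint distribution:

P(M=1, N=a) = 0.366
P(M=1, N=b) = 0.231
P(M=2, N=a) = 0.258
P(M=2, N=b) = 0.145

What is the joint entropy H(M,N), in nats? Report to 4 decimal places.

1.3359 nats

H(M,N) = −Σ p(x,y)·ln p(x,y) over all 4 cells.
  cell (1,a): −0.366·ln0.366 = 0.36787
  cell (1,b): −0.231·ln0.231 = 0.33849
  cell (2,a): −0.258·ln0.258 = 0.34954
  cell (2,b): −0.145·ln0.145 = 0.28000
Sum = 1.3359 nats.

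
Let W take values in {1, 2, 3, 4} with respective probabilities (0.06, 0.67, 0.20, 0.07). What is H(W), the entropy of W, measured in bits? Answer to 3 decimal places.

1.364 bits

H(W) = −Σ p·log₂ p.
  −(0.06)·log₂(0.06) = 0.2435
  −(0.67)·log₂(0.67) = 0.3871
  −(0.20)·log₂(0.20) = 0.4644
  −(0.07)·log₂(0.07) = 0.2686
Sum: 0.2435 + 0.3871 + 0.4644 + 0.2686 = 1.364 bits.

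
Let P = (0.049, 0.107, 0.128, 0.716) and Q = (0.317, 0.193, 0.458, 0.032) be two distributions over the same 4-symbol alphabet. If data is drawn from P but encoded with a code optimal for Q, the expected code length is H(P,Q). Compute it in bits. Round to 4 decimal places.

H(P,Q) = −Σ p·log₂ q.
  −0.049·log₂(0.317) = 0.08121
  −0.107·log₂(0.193) = 0.25395
  −0.128·log₂(0.458) = 0.14420
  −0.716·log₂(0.032) = 3.55550
H(P,Q) = 4.0349 bits.

4.0349 bits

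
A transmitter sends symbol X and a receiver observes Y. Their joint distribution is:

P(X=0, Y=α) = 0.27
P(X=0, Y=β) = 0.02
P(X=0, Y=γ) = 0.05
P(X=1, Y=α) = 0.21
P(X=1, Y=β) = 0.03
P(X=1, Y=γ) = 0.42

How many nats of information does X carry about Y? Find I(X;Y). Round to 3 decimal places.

0.119 nats

Marginals: p(X) = (0.3400, 0.6600), p(Y) = (0.4800, 0.0500, 0.4700).
I(X;Y) = H(X) + H(Y) − H(X,Y).
H(X) = 0.6410, H(Y) = 0.8570, H(X,Y) = 1.3788.
I(X;Y) = 0.6410 + 0.8570 − 1.3788 = 0.119 nats.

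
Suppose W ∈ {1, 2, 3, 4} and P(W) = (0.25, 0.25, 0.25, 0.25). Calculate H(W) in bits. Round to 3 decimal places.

H(W) = −Σ p·log₂ p.
  −(0.25)·log₂(0.25) = 0.5000
  −(0.25)·log₂(0.25) = 0.5000
  −(0.25)·log₂(0.25) = 0.5000
  −(0.25)·log₂(0.25) = 0.5000
Sum: 0.5000 + 0.5000 + 0.5000 + 0.5000 = 2.000 bits.

2.000 bits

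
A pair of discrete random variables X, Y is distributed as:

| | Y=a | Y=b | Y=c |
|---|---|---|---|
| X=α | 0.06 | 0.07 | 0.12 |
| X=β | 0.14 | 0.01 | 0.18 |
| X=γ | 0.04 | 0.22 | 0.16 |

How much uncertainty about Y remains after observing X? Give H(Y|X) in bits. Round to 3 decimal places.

1.324 bits

Chain rule: H(Y|X) = H(X,Y) − H(X).
Marginals: p(X) = (0.2500, 0.3300, 0.4200), p(Y) = (0.2400, 0.3000, 0.4600).
H(X,Y) = 2.8774 bits; H(X) = 1.5535 bits.
H(Y|X) = 2.8774 − 1.5535 = 1.324 bits.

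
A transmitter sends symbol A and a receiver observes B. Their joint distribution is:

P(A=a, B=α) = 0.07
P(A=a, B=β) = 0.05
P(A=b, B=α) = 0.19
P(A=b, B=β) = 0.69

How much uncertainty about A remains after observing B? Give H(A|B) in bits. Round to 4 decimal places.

Marginals: p(A) = (0.1200, 0.8800), p(B) = (0.2600, 0.7400).
H(A|B) = Σ p(B) · H(A|B=·).
  B=α: p=0.2600, H(A|B=α) = 0.8404
  B=β: p=0.7400, H(A|B=β) = 0.3568
Weighted sum = 0.4825 bits.

0.4825 bits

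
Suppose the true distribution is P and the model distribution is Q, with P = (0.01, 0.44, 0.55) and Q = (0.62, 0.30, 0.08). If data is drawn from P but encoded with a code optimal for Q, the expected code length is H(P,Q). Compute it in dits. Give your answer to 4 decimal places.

H(P,Q) = −Σ p·log₁₀ q.
  −0.01·log₁₀(0.62) = 0.00208
  −0.44·log₁₀(0.30) = 0.23007
  −0.55·log₁₀(0.08) = 0.60330
H(P,Q) = 0.8354 dits.

0.8354 dits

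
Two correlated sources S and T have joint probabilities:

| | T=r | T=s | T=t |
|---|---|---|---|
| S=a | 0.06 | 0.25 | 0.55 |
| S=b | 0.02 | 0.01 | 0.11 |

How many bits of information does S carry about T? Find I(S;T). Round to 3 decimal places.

Marginals: p(S) = (0.8600, 0.1400), p(T) = (0.0800, 0.2600, 0.6600).
I(S;T) = Σ p(x,y)·log₂[p(x,y)/(p(x)p(y))].
  (a,r): 0.06·log₂(0.8721) = -0.0118
  (a,s): 0.25·log₂(1.1181) = 0.0403
  (a,t): 0.55·log₂(0.9690) = -0.0250
  (b,r): 0.02·log₂(1.7857) = 0.0167
  (b,s): 0.01·log₂(0.2747) = -0.0186
  (b,t): 0.11·log₂(1.1905) = 0.0277
Sum = 0.029 bits.

0.029 bits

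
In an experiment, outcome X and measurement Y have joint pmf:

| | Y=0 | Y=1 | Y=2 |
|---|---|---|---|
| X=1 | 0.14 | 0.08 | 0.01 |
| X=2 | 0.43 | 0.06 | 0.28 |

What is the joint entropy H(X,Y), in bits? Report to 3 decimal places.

2.036 bits

H(X,Y) = −Σ p(x,y)·log₂ p(x,y) over all 6 cells.
  cell (1,0): −0.14·log₂0.14 = 0.3971
  cell (1,1): −0.08·log₂0.08 = 0.2915
  cell (1,2): −0.01·log₂0.01 = 0.0664
  cell (2,0): −0.43·log₂0.43 = 0.5236
  cell (2,1): −0.06·log₂0.06 = 0.2435
  cell (2,2): −0.28·log₂0.28 = 0.5142
Sum = 2.036 bits.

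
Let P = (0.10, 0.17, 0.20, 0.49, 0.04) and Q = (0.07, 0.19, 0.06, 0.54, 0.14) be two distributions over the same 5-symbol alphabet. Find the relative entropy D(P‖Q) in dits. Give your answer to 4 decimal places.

D(P‖Q) = Σ p·log₁₀(p/q).
  0.10·log₁₀(0.10/0.07) = 0.01549
  0.17·log₁₀(0.17/0.19) = -0.00821
  0.20·log₁₀(0.20/0.06) = 0.10458
  0.49·log₁₀(0.49/0.54) = -0.02068
  0.04·log₁₀(0.04/0.14) = -0.02176
D(P‖Q) = 0.0694 dits.

0.0694 dits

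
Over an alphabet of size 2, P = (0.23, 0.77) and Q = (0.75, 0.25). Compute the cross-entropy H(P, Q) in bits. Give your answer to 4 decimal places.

H(P,Q) = −Σ p·log₂ q.
  −0.23·log₂(0.75) = 0.09546
  −0.77·log₂(0.25) = 1.54000
H(P,Q) = 1.6355 bits.

1.6355 bits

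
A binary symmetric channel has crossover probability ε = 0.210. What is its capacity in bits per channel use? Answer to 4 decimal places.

Binary symmetric channel: C = 1 − h₂(ε) where h₂ is the binary entropy function.
h₂(0.210) = −0.210·log₂0.210 − 0.790·log₂0.790 = 0.7415.
C = 1 − 0.7415 = 0.2585 bits per channel use.

0.2585 bits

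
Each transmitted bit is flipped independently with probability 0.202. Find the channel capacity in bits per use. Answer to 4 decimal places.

Binary symmetric channel: C = 1 − h₂(ε) where h₂ is the binary entropy function.
h₂(0.202) = −0.202·log₂0.202 − 0.798·log₂0.798 = 0.7259.
C = 1 − 0.7259 = 0.2741 bits per channel use.

0.2741 bits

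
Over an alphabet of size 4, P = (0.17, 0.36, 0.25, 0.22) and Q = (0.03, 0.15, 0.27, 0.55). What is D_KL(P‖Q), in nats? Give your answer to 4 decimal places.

D(P‖Q) = Σ p·ln(p/q).
  0.17·ln(0.17/0.03) = 0.29488
  0.36·ln(0.36/0.15) = 0.31517
  0.25·ln(0.25/0.27) = -0.01924
  0.22·ln(0.22/0.55) = -0.20158
D(P‖Q) = 0.3892 nats.

0.3892 nats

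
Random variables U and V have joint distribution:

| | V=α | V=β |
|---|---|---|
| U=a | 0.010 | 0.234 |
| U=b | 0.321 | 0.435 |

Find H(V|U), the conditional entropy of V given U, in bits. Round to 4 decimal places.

Chain rule: H(V|U) = H(U,V) − H(U).
Marginals: p(U) = (0.2440, 0.7560), p(V) = (0.3310, 0.6690).
H(U,V) = 1.6054 bits; H(U) = 0.8016 bits.
H(V|U) = 1.6054 − 0.8016 = 0.8038 bits.

0.8038 bits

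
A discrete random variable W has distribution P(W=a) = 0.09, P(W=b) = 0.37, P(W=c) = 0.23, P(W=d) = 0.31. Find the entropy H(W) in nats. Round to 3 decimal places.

H(W) = −Σ p·ln p.
  −(0.09)·ln(0.09) = 0.2167
  −(0.37)·ln(0.37) = 0.3679
  −(0.23)·ln(0.23) = 0.3380
  −(0.31)·ln(0.31) = 0.3631
Sum: 0.2167 + 0.3679 + 0.3380 + 0.3631 = 1.286 nats.

1.286 nats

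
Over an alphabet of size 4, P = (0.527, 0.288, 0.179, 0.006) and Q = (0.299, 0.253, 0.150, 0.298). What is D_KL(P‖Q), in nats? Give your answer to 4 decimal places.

D(P‖Q) = Σ p·ln(p/q).
  0.527·ln(0.527/0.299) = 0.29868
  0.288·ln(0.288/0.253) = 0.03732
  0.179·ln(0.179/0.150) = 0.03164
  0.006·ln(0.006/0.298) = -0.02343
D(P‖Q) = 0.3442 nats.

0.3442 nats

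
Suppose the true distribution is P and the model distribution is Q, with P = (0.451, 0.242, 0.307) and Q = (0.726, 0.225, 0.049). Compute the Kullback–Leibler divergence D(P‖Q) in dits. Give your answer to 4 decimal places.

0.1591 dits

D(P‖Q) = Σ p·log₁₀(p/q).
  0.451·log₁₀(0.451/0.726) = -0.09325
  0.242·log₁₀(0.242/0.225) = 0.00766
  0.307·log₁₀(0.307/0.049) = 0.24466
D(P‖Q) = 0.1591 dits.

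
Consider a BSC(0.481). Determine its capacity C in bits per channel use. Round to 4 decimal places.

0.0010 bits

Binary symmetric channel: C = 1 − h₂(ε) where h₂ is the binary entropy function.
h₂(0.481) = −0.481·log₂0.481 − 0.519·log₂0.519 = 0.9990.
C = 1 − 0.9990 = 0.0010 bits per channel use.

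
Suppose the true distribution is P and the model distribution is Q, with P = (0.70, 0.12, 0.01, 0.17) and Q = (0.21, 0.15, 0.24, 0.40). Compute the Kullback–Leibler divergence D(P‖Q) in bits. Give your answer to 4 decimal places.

D(P‖Q) = Σ p·log₂(p/q).
  0.70·log₂(0.70/0.21) = 1.21588
  0.12·log₂(0.12/0.15) = -0.03863
  0.01·log₂(0.01/0.24) = -0.04585
  0.17·log₂(0.17/0.40) = -0.20986
D(P‖Q) = 0.9215 bits.

0.9215 bits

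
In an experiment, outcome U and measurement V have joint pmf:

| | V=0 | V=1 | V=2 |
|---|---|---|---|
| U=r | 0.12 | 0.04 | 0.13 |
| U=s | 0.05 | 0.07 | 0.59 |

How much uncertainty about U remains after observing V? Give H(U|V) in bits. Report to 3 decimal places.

Marginals: p(U) = (0.2900, 0.7100), p(V) = (0.1700, 0.1100, 0.7200).
H(U|V) = Σ p(V) · H(U|V=·).
  V=0: p=0.1700, H(U|V=0) = 0.8740
  V=1: p=0.1100, H(U|V=1) = 0.9457
  V=2: p=0.7200, H(U|V=2) = 0.6813
Weighted sum = 0.743 bits.

0.743 bits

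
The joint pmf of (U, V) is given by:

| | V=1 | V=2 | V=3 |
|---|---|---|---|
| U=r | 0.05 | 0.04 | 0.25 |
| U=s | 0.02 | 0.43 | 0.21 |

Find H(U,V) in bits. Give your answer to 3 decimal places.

2.011 bits

H(U,V) = −Σ p(x,y)·log₂ p(x,y) over all 6 cells.
  cell (r,1): −0.05·log₂0.05 = 0.2161
  cell (r,2): −0.04·log₂0.04 = 0.1858
  cell (r,3): −0.25·log₂0.25 = 0.5000
  cell (s,1): −0.02·log₂0.02 = 0.1129
  cell (s,2): −0.43·log₂0.43 = 0.5236
  cell (s,3): −0.21·log₂0.21 = 0.4728
Sum = 2.011 bits.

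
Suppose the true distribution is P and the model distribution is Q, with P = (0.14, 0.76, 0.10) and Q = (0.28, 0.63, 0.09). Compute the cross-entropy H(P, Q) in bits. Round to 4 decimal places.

1.1111 bits

H(P,Q) = −Σ p·log₂ q.
  −0.14·log₂(0.28) = 0.25711
  −0.76·log₂(0.63) = 0.50660
  −0.10·log₂(0.09) = 0.34739
H(P,Q) = 1.1111 bits.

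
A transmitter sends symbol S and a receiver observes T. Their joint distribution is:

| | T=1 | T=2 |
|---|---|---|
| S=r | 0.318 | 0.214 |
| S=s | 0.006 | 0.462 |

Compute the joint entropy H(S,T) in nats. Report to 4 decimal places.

1.0817 nats

H(S,T) = −Σ p(x,y)·ln p(x,y) over all 4 cells.
  cell (r,1): −0.318·ln0.318 = 0.36433
  cell (r,2): −0.214·ln0.214 = 0.32994
  cell (s,1): −0.006·ln0.006 = 0.03070
  cell (s,2): −0.462·ln0.462 = 0.35675
Sum = 1.0817 nats.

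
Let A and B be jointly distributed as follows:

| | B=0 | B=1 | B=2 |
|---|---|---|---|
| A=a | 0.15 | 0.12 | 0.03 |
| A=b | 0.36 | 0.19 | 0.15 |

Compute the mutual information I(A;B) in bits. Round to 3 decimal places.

0.020 bits

Marginals: p(A) = (0.3000, 0.7000), p(B) = (0.5100, 0.3100, 0.1800).
I(A;B) = Σ p(x,y)·log₂[p(x,y)/(p(x)p(y))].
  (a,0): 0.15·log₂(0.9804) = -0.0043
  (a,1): 0.12·log₂(1.2903) = 0.0441
  (a,2): 0.03·log₂(0.5556) = -0.0254
  (b,0): 0.36·log₂(1.0084) = 0.0043
  (b,1): 0.19·log₂(0.8756) = -0.0364
  (b,2): 0.15·log₂(1.1905) = 0.0377
Sum = 0.020 bits.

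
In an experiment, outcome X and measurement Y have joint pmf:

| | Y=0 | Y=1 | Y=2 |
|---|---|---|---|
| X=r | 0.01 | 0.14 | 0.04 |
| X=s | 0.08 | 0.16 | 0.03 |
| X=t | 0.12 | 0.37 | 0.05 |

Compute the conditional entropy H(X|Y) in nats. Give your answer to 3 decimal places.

0.972 nats

Chain rule: H(X|Y) = H(X,Y) − H(Y).
Marginals: p(X) = (0.1900, 0.2700, 0.5400), p(Y) = (0.2100, 0.6700, 0.1200).
H(X,Y) = 1.8226 nats; H(Y) = 0.8505 nats.
H(X|Y) = 1.8226 − 0.8505 = 0.972 nats.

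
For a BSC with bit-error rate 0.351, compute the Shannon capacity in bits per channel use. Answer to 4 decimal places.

0.0650 bits

Binary symmetric channel: C = 1 − h₂(ε) where h₂ is the binary entropy function.
h₂(0.351) = −0.351·log₂0.351 − 0.649·log₂0.649 = 0.9350.
C = 1 − 0.9350 = 0.0650 bits per channel use.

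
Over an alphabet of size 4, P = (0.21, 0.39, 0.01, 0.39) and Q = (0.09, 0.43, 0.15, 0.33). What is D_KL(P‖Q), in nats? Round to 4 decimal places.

D(P‖Q) = Σ p·ln(p/q).
  0.21·ln(0.21/0.09) = 0.17793
  0.39·ln(0.39/0.43) = -0.03808
  0.01·ln(0.01/0.15) = -0.02708
  0.39·ln(0.39/0.33) = 0.06515
D(P‖Q) = 0.1779 nats.

0.1779 nats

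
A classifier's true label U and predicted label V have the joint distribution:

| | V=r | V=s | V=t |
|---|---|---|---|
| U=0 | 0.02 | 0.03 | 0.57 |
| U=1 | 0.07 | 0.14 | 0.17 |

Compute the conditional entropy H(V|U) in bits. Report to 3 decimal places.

Marginals: p(U) = (0.6200, 0.3800), p(V) = (0.0900, 0.1700, 0.7400).
H(V|U) = Σ p(U) · H(V|U=·).
  U=0: p=0.6200, H(V|U=0) = 0.4828
  U=1: p=0.3800, H(V|U=1) = 1.4995
Weighted sum = 0.869 bits.

0.869 bits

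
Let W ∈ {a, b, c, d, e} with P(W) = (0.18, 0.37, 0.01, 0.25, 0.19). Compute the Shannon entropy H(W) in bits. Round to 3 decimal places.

1.998 bits

H(W) = −Σ p·log₂ p.
  −(0.18)·log₂(0.18) = 0.4453
  −(0.37)·log₂(0.37) = 0.5307
  −(0.01)·log₂(0.01) = 0.0664
  −(0.25)·log₂(0.25) = 0.5000
  −(0.19)·log₂(0.19) = 0.4552
Sum: 0.4453 + 0.5307 + 0.0664 + 0.5000 + 0.4552 = 1.998 bits.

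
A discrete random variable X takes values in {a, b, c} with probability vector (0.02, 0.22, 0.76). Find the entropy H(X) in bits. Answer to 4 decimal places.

0.8944 bits

H(X) = −Σ p·log₂ p.
  −(0.02)·log₂(0.02) = 0.11288
  −(0.22)·log₂(0.22) = 0.48057
  −(0.76)·log₂(0.76) = 0.30091
Sum: 0.11288 + 0.48057 + 0.30091 = 0.8944 bits.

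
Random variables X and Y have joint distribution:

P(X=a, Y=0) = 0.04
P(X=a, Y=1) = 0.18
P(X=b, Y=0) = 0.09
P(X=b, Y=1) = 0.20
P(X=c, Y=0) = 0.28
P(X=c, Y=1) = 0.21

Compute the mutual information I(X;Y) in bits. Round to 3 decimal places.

0.084 bits

Marginals: p(X) = (0.2200, 0.2900, 0.4900), p(Y) = (0.4100, 0.5900).
I(X;Y) = H(X) + H(Y) − H(X,Y).
H(X) = 1.5028, H(Y) = 0.9765, H(X,Y) = 2.3951.
I(X;Y) = 1.5028 + 0.9765 − 2.3951 = 0.084 bits.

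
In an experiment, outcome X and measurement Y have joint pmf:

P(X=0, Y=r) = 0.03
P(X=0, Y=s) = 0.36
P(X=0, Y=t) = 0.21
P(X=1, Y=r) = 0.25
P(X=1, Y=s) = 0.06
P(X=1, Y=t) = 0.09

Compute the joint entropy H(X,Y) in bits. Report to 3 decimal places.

H(X,Y) = −Σ p(x,y)·log₂ p(x,y) over all 6 cells.
  cell (0,r): −0.03·log₂0.03 = 0.1518
  cell (0,s): −0.36·log₂0.36 = 0.5306
  cell (0,t): −0.21·log₂0.21 = 0.4728
  cell (1,r): −0.25·log₂0.25 = 0.5000
  cell (1,s): −0.06·log₂0.06 = 0.2435
  cell (1,t): −0.09·log₂0.09 = 0.3127
Sum = 2.211 bits.

2.211 bits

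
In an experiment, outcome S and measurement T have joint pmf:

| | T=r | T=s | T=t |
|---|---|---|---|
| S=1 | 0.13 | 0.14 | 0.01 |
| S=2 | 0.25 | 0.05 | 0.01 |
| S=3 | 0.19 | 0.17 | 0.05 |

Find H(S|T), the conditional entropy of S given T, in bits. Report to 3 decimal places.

Chain rule: H(S|T) = H(S,T) − H(T).
Marginals: p(S) = (0.2800, 0.3100, 0.4100), p(T) = (0.5700, 0.3600, 0.0700).
H(S,T) = 2.7346 bits; H(T) = 1.2614 bits.
H(S|T) = 2.7346 − 1.2614 = 1.473 bits.

1.473 bits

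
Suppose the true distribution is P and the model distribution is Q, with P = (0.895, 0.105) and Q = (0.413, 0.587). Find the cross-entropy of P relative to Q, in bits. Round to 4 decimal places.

H(P,Q) = −Σ p·log₂ q.
  −0.895·log₂(0.413) = 1.14183
  −0.105·log₂(0.587) = 0.08070
H(P,Q) = 1.2225 bits.

1.2225 bits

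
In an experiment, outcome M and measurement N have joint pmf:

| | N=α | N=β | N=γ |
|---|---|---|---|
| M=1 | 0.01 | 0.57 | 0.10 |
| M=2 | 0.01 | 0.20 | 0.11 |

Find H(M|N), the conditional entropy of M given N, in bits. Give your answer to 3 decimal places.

0.866 bits

Marginals: p(M) = (0.6800, 0.3200), p(N) = (0.0200, 0.7700, 0.2100).
H(M|N) = Σ p(N) · H(M|N=·).
  N=α: p=0.0200, H(M|N=α) = 1.0000
  N=β: p=0.7700, H(M|N=β) = 0.8264
  N=γ: p=0.2100, H(M|N=γ) = 0.9984
Weighted sum = 0.866 bits.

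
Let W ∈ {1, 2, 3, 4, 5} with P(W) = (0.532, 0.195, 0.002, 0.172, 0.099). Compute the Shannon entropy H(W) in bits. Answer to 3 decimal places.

H(W) = −Σ p·log₂ p.
  −(0.532)·log₂(0.532) = 0.4844
  −(0.195)·log₂(0.195) = 0.4599
  −(0.002)·log₂(0.002) = 0.0179
  −(0.172)·log₂(0.172) = 0.4368
  −(0.099)·log₂(0.099) = 0.3303
Sum: 0.4844 + 0.4599 + 0.0179 + 0.4368 + 0.3303 = 1.729 bits.

1.729 bits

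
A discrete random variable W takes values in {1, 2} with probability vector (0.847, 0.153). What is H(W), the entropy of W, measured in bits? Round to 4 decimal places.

0.6173 bits

H(W) = −Σ p·log₂ p.
  −(0.847)·log₂(0.847) = 0.20291
  −(0.153)·log₂(0.153) = 0.41438
Sum: 0.20291 + 0.41438 = 0.6173 bits.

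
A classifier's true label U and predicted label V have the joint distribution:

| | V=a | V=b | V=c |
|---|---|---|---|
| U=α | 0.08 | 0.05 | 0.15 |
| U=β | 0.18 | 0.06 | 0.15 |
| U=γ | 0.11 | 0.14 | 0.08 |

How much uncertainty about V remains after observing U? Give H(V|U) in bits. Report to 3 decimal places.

Chain rule: H(V|U) = H(U,V) − H(U).
Marginals: p(U) = (0.2800, 0.3900, 0.3300), p(V) = (0.3700, 0.2500, 0.3800).
H(U,V) = 3.0564 bits; H(U) = 1.5718 bits.
H(V|U) = 3.0564 − 1.5718 = 1.485 bits.

1.485 bits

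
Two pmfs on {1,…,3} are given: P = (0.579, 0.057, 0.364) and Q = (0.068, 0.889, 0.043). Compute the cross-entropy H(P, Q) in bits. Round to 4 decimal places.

H(P,Q) = −Σ p·log₂ q.
  −0.579·log₂(0.068) = 2.24555
  −0.057·log₂(0.889) = 0.00968
  −0.364·log₂(0.043) = 1.65239
H(P,Q) = 3.9076 bits.

3.9076 bits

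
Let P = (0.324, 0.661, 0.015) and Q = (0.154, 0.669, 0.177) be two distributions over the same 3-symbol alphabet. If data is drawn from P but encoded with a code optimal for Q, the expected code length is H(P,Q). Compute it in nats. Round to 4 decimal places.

0.8978 nats

H(P,Q) = −Σ p·ln q.
  −0.324·ln(0.154) = 0.60614
  −0.661·ln(0.669) = 0.26570
  −0.015·ln(0.177) = 0.02597
H(P,Q) = 0.8978 nats.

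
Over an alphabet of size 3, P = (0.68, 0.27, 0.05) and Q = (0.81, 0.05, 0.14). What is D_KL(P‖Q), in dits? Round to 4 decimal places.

0.1237 dits

D(P‖Q) = Σ p·log₁₀(p/q).
  0.68·log₁₀(0.68/0.81) = -0.05166
  0.27·log₁₀(0.27/0.05) = 0.19775
  0.05·log₁₀(0.05/0.14) = -0.02236
D(P‖Q) = 0.1237 dits.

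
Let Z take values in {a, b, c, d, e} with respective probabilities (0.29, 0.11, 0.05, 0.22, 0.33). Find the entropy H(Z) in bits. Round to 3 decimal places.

2.093 bits

H(Z) = −Σ p·log₂ p.
  −(0.29)·log₂(0.29) = 0.5179
  −(0.11)·log₂(0.11) = 0.3503
  −(0.05)·log₂(0.05) = 0.2161
  −(0.22)·log₂(0.22) = 0.4806
  −(0.33)·log₂(0.33) = 0.5278
Sum: 0.5179 + 0.3503 + 0.2161 + 0.4806 + 0.5278 = 2.093 bits.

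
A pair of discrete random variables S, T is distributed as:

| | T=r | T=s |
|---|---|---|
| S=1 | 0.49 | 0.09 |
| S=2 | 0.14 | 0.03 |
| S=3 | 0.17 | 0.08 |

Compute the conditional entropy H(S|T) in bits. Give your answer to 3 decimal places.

1.370 bits

Chain rule: H(S|T) = H(S,T) − H(T).
Marginals: p(S) = (0.5800, 0.1700, 0.2500), p(T) = (0.8000, 0.2000).
H(S,T) = 2.0919 bits; H(T) = 0.7219 bits.
H(S|T) = 2.0919 − 0.7219 = 1.370 bits.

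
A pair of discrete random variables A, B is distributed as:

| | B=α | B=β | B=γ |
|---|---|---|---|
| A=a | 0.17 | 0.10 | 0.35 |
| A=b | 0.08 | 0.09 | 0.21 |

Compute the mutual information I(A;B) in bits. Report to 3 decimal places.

Marginals: p(A) = (0.6200, 0.3800), p(B) = (0.2500, 0.1900, 0.5600).
I(A;B) = Σ p(x,y)·log₂[p(x,y)/(p(x)p(y))].
  (a,α): 0.17·log₂(1.0968) = 0.0227
  (a,β): 0.10·log₂(0.8489) = -0.0236
  (a,γ): 0.35·log₂(1.0081) = 0.0041
  (b,α): 0.08·log₂(0.8421) = -0.0198
  (b,β): 0.09·log₂(1.2465) = 0.0286
  (b,γ): 0.21·log₂(0.9868) = -0.0040
Sum = 0.008 bits.

0.008 bits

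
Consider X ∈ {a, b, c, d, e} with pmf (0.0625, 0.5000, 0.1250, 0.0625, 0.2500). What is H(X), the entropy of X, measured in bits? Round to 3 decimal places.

H(X) = −Σ p·log₂ p.
  −(0.0625)·log₂(0.0625) = 0.2500
  −(0.5000)·log₂(0.5000) = 0.5000
  −(0.1250)·log₂(0.1250) = 0.3750
  −(0.0625)·log₂(0.0625) = 0.2500
  −(0.2500)·log₂(0.2500) = 0.5000
Sum: 0.2500 + 0.5000 + 0.3750 + 0.2500 + 0.5000 = 1.875 bits.

1.875 bits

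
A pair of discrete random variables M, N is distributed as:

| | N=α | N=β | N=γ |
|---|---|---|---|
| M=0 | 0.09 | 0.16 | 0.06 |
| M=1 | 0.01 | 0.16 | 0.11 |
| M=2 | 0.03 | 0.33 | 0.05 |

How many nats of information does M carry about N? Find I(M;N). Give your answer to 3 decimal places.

0.082 nats

Marginals: p(M) = (0.3100, 0.2800, 0.4100), p(N) = (0.1300, 0.6500, 0.2200).
I(M;N) = Σ p(x,y)·ln[p(x,y)/(p(x)p(y))].
  (0,α): 0.09·ln(2.2333) = 0.0723
  (0,β): 0.16·ln(0.7940) = -0.0369
  (0,γ): 0.06·ln(0.8798) = -0.0077
  (1,α): 0.01·ln(0.2747) = -0.0129
  (1,β): 0.16·ln(0.8791) = -0.0206
  (1,γ): 0.11·ln(1.7857) = 0.0638
  (2,α): 0.03·ln(0.5629) = -0.0172
  (2,β): 0.33·ln(1.2383) = 0.0705
  (2,γ): 0.05·ln(0.5543) = -0.0295
Sum = 0.082 nats.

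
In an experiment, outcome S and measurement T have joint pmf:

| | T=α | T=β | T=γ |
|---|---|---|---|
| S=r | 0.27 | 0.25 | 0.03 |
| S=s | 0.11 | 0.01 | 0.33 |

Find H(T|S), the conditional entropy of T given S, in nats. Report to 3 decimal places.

Marginals: p(S) = (0.5500, 0.4500), p(T) = (0.3800, 0.2600, 0.3600).
H(T|S) = Σ p(S) · H(T|S=·).
  S=r: p=0.5500, H(T|S=r) = 0.8663
  S=s: p=0.4500, H(T|S=s) = 0.6564
Weighted sum = 0.772 nats.

0.772 nats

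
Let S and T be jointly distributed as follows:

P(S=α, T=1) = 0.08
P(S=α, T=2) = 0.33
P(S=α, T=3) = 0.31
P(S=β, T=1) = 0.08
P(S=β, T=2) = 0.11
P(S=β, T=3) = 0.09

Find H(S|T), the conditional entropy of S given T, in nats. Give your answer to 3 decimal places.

Chain rule: H(S|T) = H(S,T) − H(T).
Marginals: p(S) = (0.7200, 0.2800), p(T) = (0.1600, 0.4400, 0.4000).
H(S,T) = 1.5926 nats; H(T) = 1.0210 nats.
H(S|T) = 1.5926 − 1.0210 = 0.572 nats.

0.572 nats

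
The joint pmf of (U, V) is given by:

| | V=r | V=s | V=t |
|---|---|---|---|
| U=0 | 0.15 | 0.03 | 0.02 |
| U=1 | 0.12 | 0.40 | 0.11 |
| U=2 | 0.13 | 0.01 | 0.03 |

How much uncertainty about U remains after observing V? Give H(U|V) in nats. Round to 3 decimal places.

0.727 nats

Chain rule: H(U|V) = H(U,V) − H(V).
Marginals: p(U) = (0.2000, 0.6300, 0.1700), p(V) = (0.4000, 0.4400, 0.1600).
H(U,V) = 1.7482 nats; H(V) = 1.0210 nats.
H(U|V) = 1.7482 − 1.0210 = 0.727 nats.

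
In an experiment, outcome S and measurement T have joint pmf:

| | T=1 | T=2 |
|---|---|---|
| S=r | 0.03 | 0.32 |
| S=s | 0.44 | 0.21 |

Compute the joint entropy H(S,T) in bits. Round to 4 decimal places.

1.6718 bits

H(S,T) = −Σ p(x,y)·log₂ p(x,y) over all 4 cells.
  cell (r,1): −0.03·log₂0.03 = 0.15177
  cell (r,2): −0.32·log₂0.32 = 0.52603
  cell (s,1): −0.44·log₂0.44 = 0.52115
  cell (s,2): −0.21·log₂0.21 = 0.47282
Sum = 1.6718 bits.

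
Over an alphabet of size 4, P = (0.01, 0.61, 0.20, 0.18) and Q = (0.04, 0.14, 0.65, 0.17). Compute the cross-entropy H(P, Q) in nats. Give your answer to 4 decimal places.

1.6366 nats

H(P,Q) = −Σ p·ln q.
  −0.01·ln(0.04) = 0.03219
  −0.61·ln(0.14) = 1.19933
  −0.20·ln(0.65) = 0.08616
  −0.18·ln(0.17) = 0.31895
H(P,Q) = 1.6366 nats.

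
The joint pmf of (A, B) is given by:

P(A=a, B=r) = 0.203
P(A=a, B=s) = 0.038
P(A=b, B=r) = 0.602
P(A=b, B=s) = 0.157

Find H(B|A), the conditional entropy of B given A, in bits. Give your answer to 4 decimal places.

0.7097 bits

Chain rule: H(B|A) = H(A,B) − H(A).
Marginals: p(A) = (0.2410, 0.7590), p(B) = (0.8050, 0.1950).
H(A,B) = 1.5064 bits; H(A) = 0.7967 bits.
H(B|A) = 1.5064 − 0.7967 = 0.7097 bits.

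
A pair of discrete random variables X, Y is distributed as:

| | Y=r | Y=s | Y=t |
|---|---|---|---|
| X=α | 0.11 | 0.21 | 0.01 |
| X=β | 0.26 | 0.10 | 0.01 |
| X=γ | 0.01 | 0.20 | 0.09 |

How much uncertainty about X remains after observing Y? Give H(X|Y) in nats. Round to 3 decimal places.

Marginals: p(X) = (0.3300, 0.3700, 0.3000), p(Y) = (0.3800, 0.5100, 0.1100).
H(X|Y) = Σ p(Y) · H(X|Y=·).
  Y=r: p=0.3800, H(X|Y=r) = 0.7142
  Y=s: p=0.5100, H(X|Y=s) = 1.0519
  Y=t: p=0.1100, H(X|Y=t) = 0.6002
Weighted sum = 0.874 nats.

0.874 nats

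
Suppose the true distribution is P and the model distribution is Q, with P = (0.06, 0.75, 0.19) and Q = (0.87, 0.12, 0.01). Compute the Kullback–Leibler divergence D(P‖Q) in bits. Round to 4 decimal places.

2.5585 bits

D(P‖Q) = Σ p·log₂(p/q).
  0.06·log₂(0.06/0.87) = -0.23148
  0.75·log₂(0.75/0.12) = 1.98289
  0.19·log₂(0.19/0.01) = 0.80711
D(P‖Q) = 2.5585 bits.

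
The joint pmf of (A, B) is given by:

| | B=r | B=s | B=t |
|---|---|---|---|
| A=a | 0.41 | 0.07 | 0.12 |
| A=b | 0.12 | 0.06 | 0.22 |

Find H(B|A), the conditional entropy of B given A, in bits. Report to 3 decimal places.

Marginals: p(A) = (0.6000, 0.4000), p(B) = (0.5300, 0.1300, 0.3400).
H(B|A) = Σ p(A) · H(B|A=·).
  A=a: p=0.6000, H(B|A=a) = 1.2014
  A=b: p=0.4000, H(B|A=b) = 1.4060
Weighted sum = 1.283 bits.

1.283 bits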